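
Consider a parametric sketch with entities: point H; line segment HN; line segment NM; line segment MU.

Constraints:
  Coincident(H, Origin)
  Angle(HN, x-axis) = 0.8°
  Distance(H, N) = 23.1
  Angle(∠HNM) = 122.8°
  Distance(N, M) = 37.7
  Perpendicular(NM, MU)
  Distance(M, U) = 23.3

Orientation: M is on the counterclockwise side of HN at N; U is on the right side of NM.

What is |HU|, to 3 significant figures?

65.9

H is at the origin; HN runs at 0.8° with length 23.1, so N = 23.1·(cos 0.8°, sin 0.8°) = (23.1, 0.323). ∠HNM = 122.8°, so NM runs at 0.8° + (180° − 122.8°) = 58.0° from the x-axis; with |NM| = 37.7, M = N + 37.7·(cos 58.0°, sin 58.0°) = (43.1, 32.3). The perpendicularity gives MU at right angles to NM; with |MU| = 23.3 on the right of NM, U = M + 23.3·(0.848, -0.530) = (62.8, 19.9). Then |HU| = |U − H| = 65.9.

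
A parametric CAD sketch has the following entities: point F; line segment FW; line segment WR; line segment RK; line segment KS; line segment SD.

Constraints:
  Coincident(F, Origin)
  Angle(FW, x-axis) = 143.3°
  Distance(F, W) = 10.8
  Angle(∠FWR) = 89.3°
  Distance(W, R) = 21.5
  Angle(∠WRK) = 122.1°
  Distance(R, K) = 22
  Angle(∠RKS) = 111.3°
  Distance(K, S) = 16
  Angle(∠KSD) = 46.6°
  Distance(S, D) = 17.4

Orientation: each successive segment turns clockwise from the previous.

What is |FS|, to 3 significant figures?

31.3

F is at the origin; FW runs at 143.3° with length 10.8, so W = (-8.66, 6.45). ∠FWR = 89.3° gives WR at 52.6° from the x-axis; with |WR| = 21.5, R = (4.40, 23.5). ∠WRK = 122.1° gives RK at -5.30° from the x-axis; with |RK| = 22.0, K = (26.3, 21.5). ∠RKS = 111.3° gives KS at -74.0° from the x-axis; with |KS| = 16.0, S = (30.7, 6.12). Then |FS| = |S − F| = 31.3.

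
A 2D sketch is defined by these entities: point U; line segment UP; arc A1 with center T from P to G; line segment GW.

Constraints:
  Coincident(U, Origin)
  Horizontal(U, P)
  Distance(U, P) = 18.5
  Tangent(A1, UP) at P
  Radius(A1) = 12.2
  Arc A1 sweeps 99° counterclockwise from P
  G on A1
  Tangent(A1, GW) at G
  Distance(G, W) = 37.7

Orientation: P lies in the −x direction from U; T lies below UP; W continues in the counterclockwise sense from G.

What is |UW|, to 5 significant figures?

56.956

U is at the origin; UP is horizontal with |UP| = 18.5 and P on the −x side, so P = (-18.500, 0.0000). Tangency of A1 to UP means the radius TP is perpendicular to UP, so T = P + (0, -12.2) = (-18.500, -12.200). On A1, P sits at bearing 90° from T; a 99° counterclockwise sweep puts G at bearing 189°, so G = T + 12.2·(cos 189°, sin 189°) = (-30.550, -14.109). A1 meets GW tangentially, so TG is at right angles to GW, so GW runs along (−sin 189°, cos 189°); with |GW| = 37.7, W = (-24.652, -51.344). Then |UW| = |W − U| = 56.956.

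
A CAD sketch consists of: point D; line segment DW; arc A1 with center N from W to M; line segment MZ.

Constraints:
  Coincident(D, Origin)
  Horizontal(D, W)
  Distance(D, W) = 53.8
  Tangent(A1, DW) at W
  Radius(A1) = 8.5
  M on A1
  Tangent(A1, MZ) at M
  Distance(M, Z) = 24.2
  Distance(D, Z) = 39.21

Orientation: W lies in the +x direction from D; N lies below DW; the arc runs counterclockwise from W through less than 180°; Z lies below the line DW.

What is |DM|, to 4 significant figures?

47.21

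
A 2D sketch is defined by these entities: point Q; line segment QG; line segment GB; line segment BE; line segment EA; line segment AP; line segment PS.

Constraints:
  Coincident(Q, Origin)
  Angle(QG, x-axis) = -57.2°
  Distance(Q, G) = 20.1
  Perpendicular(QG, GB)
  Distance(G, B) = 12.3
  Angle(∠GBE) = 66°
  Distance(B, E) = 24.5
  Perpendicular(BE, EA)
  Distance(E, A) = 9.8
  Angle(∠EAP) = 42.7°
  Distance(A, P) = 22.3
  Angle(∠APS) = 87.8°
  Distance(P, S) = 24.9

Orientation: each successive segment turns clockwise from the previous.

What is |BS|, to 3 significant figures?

36.3

Q is at the origin; QG runs at -57.2° with length 20.1, so G = (10.9, -16.9). QG ⟂ GB, so GB runs at -147°; with |GB| = 12.3, B = (0.549, -23.6). ∠GBE = 66.0° gives BE at 98.8° from the x-axis; with |BE| = 24.5, E = (-3.20, 0.653). BE ⟂ EA, so EA runs at 8.80°; with |EA| = 9.8, A = (6.49, 2.15). ∠EAP = 42.7° gives AP at -128° from the x-axis; with |AP| = 22.3, P = (-7.40, -15.3). ∠APS = 87.8° gives PS at 139° from the x-axis; with |PS| = 24.9, S = (-26.3, 0.938). Then |BS| = |S − B| = 36.3.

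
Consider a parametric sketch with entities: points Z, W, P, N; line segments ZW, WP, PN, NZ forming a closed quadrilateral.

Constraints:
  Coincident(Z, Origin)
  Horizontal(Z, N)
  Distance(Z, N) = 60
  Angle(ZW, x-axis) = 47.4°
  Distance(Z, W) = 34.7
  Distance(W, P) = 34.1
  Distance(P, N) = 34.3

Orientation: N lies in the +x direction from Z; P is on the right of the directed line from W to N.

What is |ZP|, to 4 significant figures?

28.03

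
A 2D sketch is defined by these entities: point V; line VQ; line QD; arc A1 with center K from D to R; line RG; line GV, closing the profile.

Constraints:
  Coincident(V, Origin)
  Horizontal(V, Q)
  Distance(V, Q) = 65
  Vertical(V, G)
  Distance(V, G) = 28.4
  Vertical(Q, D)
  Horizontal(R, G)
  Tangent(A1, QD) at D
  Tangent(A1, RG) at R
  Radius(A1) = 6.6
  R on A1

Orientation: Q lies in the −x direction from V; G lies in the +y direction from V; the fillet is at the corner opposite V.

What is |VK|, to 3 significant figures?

62.3

V is at the origin; VQ is horizontal with |VQ| = 65.0 and Q on the −x side, so Q = (-65.0, 0.00). VG is vertical with |VG| = 28.4 and G on the +y side, so G = (0.00, 28.4). The virtual corner opposite V is at (-65.0, 28.4). Since A1 is tangent to QD there, KD ⟂ QD and tangency of A1 to RG means the radius KR is perpendicular to RG, with radius 6.6, so the center K sits 6.6 in from both sides at K = (-58.4, 21.8). Then |VK| = |K − V| = 62.3.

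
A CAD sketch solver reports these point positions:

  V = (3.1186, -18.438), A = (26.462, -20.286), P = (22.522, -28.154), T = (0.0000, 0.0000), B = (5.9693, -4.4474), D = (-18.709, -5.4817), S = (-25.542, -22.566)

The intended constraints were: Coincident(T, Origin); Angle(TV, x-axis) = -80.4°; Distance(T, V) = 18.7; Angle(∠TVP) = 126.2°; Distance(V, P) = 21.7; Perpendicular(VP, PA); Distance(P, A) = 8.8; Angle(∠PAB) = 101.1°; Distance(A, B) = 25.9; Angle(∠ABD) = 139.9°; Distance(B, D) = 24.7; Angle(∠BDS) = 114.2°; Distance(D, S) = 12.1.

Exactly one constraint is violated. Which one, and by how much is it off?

Distance(D, S) = 12.1 — off by 6.30.

T = (0.00, 0.00) ✓; TV at -80.40° ✓; |TV| = 18.70 ✓; ∠TVP = 126.2° ✓; |VP| = 21.70 ✓; ∠(VP, PA) = 90.00° ✓; |PA| = 8.799 ✓; ∠PAB = 101.1° ✓; |AB| = 25.90 ✓; ∠ABD = 139.9° ✓; |BD| = 24.70 ✓; ∠BDS = 114.2° ✓; |DS| = 18.40 ✗.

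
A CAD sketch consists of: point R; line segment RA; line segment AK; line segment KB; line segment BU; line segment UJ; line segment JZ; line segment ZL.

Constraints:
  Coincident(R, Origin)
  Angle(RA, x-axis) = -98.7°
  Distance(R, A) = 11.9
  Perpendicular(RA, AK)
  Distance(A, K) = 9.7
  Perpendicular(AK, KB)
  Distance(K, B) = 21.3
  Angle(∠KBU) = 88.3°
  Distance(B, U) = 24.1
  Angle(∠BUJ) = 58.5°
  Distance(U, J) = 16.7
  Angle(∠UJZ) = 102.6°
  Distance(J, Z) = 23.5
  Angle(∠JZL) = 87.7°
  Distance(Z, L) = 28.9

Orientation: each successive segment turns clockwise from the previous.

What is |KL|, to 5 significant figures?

41.713

∠UJZ = 102.6° gives JZ at 150.70° from the x-axis; with |JZ| = 23.5, Z = (-16.109, 5.4790). ∠JZL = 87.7° gives ZL at 58.400° from the x-axis; with |ZL| = 28.9, L = (-0.96571, 30.094). Then |KL| = |L − K| = 41.713.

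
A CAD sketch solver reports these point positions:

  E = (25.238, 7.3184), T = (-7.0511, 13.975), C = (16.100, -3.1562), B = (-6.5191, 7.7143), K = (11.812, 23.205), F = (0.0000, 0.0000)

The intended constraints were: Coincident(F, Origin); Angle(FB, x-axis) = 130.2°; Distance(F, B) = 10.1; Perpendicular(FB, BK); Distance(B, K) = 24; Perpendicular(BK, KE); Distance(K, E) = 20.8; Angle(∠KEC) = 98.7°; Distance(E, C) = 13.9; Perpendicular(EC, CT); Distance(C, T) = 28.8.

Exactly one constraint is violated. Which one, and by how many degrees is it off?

Perpendicular(EC, CT) — off by 4.60°.

F = (0.00, 0.00) ✓; FB at 130.2° ✓; |FB| = 10.10 ✓; ∠(FB, BK) = 90.00° ✓; |BK| = 24.00 ✓; ∠(BK, KE) = 90.00° ✓; |KE| = 20.80 ✓; ∠KEC = 98.70° ✓; |EC| = 13.90 ✓; ∠(EC, CT) = 85.40° ✗; |CT| = 28.80 ✓.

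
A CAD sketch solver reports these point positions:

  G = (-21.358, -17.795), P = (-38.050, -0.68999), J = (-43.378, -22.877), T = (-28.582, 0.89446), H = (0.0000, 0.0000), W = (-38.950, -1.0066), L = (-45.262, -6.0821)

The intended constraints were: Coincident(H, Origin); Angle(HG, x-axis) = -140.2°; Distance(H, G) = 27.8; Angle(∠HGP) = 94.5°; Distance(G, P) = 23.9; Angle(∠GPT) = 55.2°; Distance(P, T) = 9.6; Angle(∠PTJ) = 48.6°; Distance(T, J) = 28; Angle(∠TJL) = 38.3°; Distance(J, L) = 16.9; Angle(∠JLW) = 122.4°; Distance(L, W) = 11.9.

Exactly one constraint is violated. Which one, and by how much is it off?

Distance(L, W) = 11.9 — off by 3.80.

H = (0.00, 0.00) ✓; HG at -140.2° ✓; |HG| = 27.80 ✓; ∠HGP = 94.50° ✓; |GP| = 23.90 ✓; ∠GPT = 55.20° ✓; |PT| = 9.600 ✓; ∠PTJ = 48.60° ✓; |TJ| = 28.00 ✓; ∠TJL = 38.30° ✓; |JL| = 16.90 ✓; ∠JLW = 122.4° ✓; |LW| = 8.100 ✗.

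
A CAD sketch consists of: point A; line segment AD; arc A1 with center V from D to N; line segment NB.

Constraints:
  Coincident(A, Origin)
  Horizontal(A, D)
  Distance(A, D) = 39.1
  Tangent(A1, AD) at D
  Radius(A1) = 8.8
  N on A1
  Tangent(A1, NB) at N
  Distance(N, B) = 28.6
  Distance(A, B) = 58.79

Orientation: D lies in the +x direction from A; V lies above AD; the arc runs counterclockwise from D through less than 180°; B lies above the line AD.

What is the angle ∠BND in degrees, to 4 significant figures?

131.8°

Checks: |VN| = 8.800 ✓; ∠(VN, NB) = 90.00° ✓; |NB| = 28.60 ✓; |AB| = 58.79 ✓.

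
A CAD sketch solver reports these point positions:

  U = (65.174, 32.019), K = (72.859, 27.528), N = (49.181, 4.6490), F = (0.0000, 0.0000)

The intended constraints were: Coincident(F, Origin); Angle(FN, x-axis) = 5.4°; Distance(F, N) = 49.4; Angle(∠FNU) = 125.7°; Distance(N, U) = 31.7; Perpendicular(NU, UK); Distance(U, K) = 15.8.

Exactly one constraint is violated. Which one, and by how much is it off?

Distance(U, K) = 15.8 — off by 6.90.

F = (0.00, 0.00) ✓; FN at 5.400° ✓; |FN| = 49.40 ✓; ∠FNU = 125.7° ✓; |NU| = 31.70 ✓; ∠(NU, UK) = 90.00° ✓; |UK| = 8.901 ✗.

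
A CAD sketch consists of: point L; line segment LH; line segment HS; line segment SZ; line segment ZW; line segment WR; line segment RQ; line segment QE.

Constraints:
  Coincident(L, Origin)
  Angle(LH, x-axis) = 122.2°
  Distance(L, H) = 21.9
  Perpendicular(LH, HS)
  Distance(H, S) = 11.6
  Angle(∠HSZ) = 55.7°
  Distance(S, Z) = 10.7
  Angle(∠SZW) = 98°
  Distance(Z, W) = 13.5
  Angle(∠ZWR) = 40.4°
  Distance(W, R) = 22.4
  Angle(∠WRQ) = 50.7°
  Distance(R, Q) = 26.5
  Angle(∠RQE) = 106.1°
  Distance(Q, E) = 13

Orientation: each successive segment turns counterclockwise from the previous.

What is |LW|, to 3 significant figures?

20.1

∠HSZ = 55.7° gives SZ at -23.5° from the x-axis; with |SZ| = 10.7, Z = (-11.7, 8.08). ∠SZW = 98.0° gives ZW at 58.5° from the x-axis; with |ZW| = 13.5, W = (-4.62, 19.6). Then |LW| = |W − L| = 20.1.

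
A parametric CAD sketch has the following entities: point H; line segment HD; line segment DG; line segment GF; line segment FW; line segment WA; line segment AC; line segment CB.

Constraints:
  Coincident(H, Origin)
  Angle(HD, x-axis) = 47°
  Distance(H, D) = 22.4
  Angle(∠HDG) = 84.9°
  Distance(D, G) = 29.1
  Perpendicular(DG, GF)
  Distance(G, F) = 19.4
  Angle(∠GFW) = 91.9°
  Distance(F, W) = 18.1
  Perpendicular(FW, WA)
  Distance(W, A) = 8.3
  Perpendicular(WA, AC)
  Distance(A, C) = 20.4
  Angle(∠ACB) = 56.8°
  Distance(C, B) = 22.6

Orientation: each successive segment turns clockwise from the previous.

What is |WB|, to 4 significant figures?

13.30

H is at the origin; HD runs at 47.0° with length 22.4, so D = (15.28, 16.38). ∠HDG = 84.9° gives DG at -48.10° from the x-axis; with |DG| = 29.1, G = (34.71, -5.277). The perpendicularity gives GF at right angles to DG, so GF runs at -138.1°; with |GF| = 19.4, F = (20.27, -18.23). ∠GFW = 91.9° gives FW at 133.8° from the x-axis; with |FW| = 18.1, W = (7.743, -5.169). The perpendicularity gives WA at right angles to FW, so WA runs at 43.80°; with |WA| = 8.3, A = (13.73, 0.5756). The perpendicularity gives AC at right angles to WA, so AC runs at -46.20°; with |AC| = 20.4, C = (27.85, -14.15). ∠ACB = 56.8° gives CB at -169.4° from the x-axis; with |CB| = 22.6, B = (5.639, -18.31). Then |WB| = |B − W| = 13.30.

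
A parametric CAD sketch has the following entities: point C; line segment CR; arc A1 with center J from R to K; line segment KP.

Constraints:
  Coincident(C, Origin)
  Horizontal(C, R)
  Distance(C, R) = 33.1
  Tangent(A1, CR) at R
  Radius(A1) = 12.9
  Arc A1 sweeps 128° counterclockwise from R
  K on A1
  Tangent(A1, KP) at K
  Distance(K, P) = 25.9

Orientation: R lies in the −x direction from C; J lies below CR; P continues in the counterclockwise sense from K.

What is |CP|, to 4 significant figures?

49.48

On A1, R sits at bearing 90° from J; a 128° counterclockwise sweep puts K at bearing 218°, so K = J + 12.9·(cos 218°, sin 218°) = (-43.27, -20.84). A1 meets KP tangentially, so JK is at right angles to KP, so KP runs along (−sin 218°, cos 218°); with |KP| = 25.9, P = (-27.32, -41.25). Then |CP| = |P − C| = 49.48.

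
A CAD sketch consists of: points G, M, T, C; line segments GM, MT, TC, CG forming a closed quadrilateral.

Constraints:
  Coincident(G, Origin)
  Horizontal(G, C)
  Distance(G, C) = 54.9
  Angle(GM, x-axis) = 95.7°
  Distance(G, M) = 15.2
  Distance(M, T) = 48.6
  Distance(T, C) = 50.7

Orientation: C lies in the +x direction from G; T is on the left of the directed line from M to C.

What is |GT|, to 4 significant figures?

58.65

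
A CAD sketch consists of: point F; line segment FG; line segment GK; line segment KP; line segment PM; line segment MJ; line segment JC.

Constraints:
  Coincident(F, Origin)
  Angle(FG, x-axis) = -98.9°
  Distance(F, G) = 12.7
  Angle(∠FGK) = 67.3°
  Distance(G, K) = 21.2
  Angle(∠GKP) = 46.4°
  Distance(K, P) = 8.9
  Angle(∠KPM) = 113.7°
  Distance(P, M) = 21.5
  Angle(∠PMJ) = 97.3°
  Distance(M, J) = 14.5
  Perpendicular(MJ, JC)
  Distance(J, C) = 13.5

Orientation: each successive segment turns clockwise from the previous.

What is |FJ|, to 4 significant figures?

27.61

F is at the origin; FG runs at -98.9° with length 12.7, so G = (-1.965, -12.55). ∠FGK = 67.3° gives GK at 148.4° from the x-axis; with |GK| = 21.2, K = (-20.02, -1.439). ∠GKP = 46.4° gives KP at 14.80° from the x-axis; with |KP| = 8.9, P = (-11.42, 0.8349). ∠KPM = 113.7° gives PM at -51.50° from the x-axis; with |PM| = 21.5, M = (1.967, -15.99). ∠PMJ = 97.3° gives MJ at -134.2° from the x-axis; with |MJ| = 14.5, J = (-8.142, -26.39). Then |FJ| = |J − F| = 27.61.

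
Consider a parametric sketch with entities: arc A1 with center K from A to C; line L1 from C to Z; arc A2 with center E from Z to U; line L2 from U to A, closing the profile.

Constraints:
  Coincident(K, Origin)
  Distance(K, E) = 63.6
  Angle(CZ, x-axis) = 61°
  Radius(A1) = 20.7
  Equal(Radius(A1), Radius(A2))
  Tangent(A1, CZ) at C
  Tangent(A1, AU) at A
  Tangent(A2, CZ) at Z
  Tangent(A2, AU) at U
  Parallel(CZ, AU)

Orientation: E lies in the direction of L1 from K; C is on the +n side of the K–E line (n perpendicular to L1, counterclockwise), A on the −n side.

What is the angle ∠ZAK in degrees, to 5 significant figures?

56.938°

The slot axis is L1's direction at 61.0°, so u = (cos 61.0°, sin 61.0°) = (0.48481, 0.87462) and n = (−sin 61.0°, cos 61.0°) = (-0.87462, 0.48481). K is at the origin and E lies 63.6 along u from K, so E = 63.6·u = (30.834, 55.626). Tangency of A1 to both parallel lines with radius 20.7 puts C and A at K ± 20.7·n: C = (-18.105, 10.036), A = (18.105, -10.036). Equal radii place Z and U the same way about E: Z = E + 20.7·n = (12.729, 65.661), U = E − 20.7·n = (48.939, 45.590). Then cos ∠ZAK = AZ·AK / (|AZ||AK|), giving 56.938°.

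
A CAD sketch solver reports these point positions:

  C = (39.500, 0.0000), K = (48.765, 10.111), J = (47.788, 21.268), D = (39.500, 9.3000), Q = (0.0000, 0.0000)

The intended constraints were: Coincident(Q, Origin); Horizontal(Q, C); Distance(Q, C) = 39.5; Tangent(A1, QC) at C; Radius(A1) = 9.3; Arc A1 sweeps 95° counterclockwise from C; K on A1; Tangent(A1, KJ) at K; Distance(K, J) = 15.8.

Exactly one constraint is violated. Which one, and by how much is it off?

Distance(K, J) = 15.8 — off by 4.60.

Q = (0.00, 0.00) ✓; Q.y = 0.00, C.y = 0.00 ✓; |QC| = 39.50 ✓; ∠(DC, CQ) = 90.00° ✓; |DC| = 9.300 ✓; bearing(D→K) − bearing(D→C) = 95.00° ✓; |DK| = 9.300 ✓; ∠(DK, KJ) = 90.00° ✓; |KJ| = 11.20 ✗.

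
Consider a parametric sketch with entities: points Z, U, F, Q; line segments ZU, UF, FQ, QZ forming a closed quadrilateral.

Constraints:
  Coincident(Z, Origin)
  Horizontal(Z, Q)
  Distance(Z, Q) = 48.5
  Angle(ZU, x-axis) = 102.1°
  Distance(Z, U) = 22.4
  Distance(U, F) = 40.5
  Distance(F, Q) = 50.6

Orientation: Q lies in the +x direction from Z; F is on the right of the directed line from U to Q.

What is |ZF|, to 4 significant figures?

18.20

Z is at the origin; Z and Q share the same y with |ZQ| = 48.5 and Q in +x, so Q = (48.5, 0). ZU runs at 102.1° with |ZU| = 22.4, so U = (-4.695, 21.90). F is determined by |UF| = 40.5 and |FQ| = 50.6 together: it lies at the intersection of circle(U, 40.5) and circle(Q, 50.6). With |UQ| = 57.53, the foot of the radical line on UQ is 20.77 from U and the perpendicular offset is √(40.5² − 20.77²) = 34.77. Taking the right-of-UQ solution: F = (1.269, -18.16).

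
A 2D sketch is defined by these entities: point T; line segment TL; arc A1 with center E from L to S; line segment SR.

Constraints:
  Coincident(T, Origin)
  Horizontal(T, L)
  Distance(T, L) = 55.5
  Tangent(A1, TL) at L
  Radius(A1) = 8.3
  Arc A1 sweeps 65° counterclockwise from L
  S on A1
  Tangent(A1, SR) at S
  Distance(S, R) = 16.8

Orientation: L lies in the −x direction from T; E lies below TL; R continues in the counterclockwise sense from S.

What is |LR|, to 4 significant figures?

24.79

T is at the origin; TL is horizontal with |TL| = 55.5 and L on the −x side, so L = (-55.50, 0.000). A1 meets TL tangentially, so EL is at right angles to TL, so E = L + (0, -8.3) = (-55.50, -8.300). On A1, L sits at bearing 90° from E; a 65° counterclockwise sweep puts S at bearing 155°, so S = E + 8.3·(cos 155°, sin 155°) = (-63.02, -4.792). A1 meets SR tangentially, so ES is at right angles to SR, so SR runs along (−sin 155°, cos 155°); with |SR| = 16.8, R = (-70.12, -20.02). Then |LR| = |R − L| = 24.79.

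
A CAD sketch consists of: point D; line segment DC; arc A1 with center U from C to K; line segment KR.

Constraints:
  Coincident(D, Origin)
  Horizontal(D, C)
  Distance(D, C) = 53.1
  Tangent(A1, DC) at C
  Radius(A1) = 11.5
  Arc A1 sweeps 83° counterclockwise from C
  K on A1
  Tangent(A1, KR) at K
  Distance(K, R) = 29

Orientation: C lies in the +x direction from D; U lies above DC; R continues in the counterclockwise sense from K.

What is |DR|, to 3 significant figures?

78.4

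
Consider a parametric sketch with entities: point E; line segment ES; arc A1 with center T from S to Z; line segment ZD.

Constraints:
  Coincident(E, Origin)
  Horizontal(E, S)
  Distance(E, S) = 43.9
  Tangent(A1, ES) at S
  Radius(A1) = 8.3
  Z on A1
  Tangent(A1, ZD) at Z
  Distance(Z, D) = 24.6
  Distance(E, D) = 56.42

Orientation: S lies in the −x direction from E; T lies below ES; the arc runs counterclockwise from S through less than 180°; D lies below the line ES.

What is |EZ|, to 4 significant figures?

52.94

E is at the origin; ES is horizontal with |ES| = 43.9 and S on the −x side, so S = (-43.90, 0.000). Since A1 is tangent to ES there, TS ⟂ ES, so T = S + (0, -8.3) = (-43.90, -8.300). Since TZ ⟂ ZD (tangency), |TD| = √(8.3² + 24.6²) = 25.96 regardless of where Z sits on A1. So D lies on both circle(E, 56.42) and circle(T, 25.96); the below-ES intersection is D = (-44.84, -34.25). Z is the foot of the tangent from D: Z = (-51.86, -10.67).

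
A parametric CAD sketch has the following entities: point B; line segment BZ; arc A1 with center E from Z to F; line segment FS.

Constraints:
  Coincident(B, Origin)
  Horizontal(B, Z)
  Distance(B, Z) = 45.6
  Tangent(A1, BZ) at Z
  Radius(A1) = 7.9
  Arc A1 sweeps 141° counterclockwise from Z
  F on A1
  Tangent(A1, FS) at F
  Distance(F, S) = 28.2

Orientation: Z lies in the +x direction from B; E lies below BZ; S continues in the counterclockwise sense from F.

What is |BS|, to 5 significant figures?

70.158

B is at the origin; BZ is horizontal with |BZ| = 45.6 and Z on the +x side, so Z = (45.600, 0.0000). Since A1 is tangent to BZ there, EZ ⟂ BZ, so E = Z + (0, -7.9) = (45.600, -7.9000). On A1, Z sits at bearing 90° from E; a 141° counterclockwise sweep puts F at bearing 231°, so F = E + 7.9·(cos 231°, sin 231°) = (40.628, -14.039). Since A1 is tangent to FS there, EF ⟂ FS, so FS runs along (−sin 231°, cos 231°); with |FS| = 28.2, S = (62.544, -31.786). Then |BS| = |S − B| = 70.158.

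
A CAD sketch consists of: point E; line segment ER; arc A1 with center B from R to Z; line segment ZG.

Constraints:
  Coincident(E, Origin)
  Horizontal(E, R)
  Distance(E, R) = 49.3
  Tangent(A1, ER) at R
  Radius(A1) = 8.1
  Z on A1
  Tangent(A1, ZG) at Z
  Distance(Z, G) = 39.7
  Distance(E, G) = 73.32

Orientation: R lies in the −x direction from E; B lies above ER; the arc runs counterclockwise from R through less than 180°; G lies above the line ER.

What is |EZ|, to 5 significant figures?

43.083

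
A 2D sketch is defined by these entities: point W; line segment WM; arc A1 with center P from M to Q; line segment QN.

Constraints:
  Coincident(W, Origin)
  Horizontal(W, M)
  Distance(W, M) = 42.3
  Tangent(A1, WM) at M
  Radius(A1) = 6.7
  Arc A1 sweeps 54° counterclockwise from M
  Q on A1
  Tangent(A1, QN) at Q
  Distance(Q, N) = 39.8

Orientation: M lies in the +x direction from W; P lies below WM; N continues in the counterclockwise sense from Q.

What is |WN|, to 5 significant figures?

37.472

W is at the origin; WM is horizontal with |WM| = 42.3 and M on the +x side, so M = (42.300, 0.0000). Since A1 is tangent to WM there, PM ⟂ WM, so P = M + (0, -6.7) = (42.300, -6.7000). On A1, M sits at bearing 90° from P; a 54° counterclockwise sweep puts Q at bearing 144°, so Q = P + 6.7·(cos 144°, sin 144°) = (36.880, -2.7618). Tangency of A1 to QN means the radius PQ is perpendicular to QN, so QN runs along (−sin 144°, cos 144°); with |QN| = 39.8, N = (13.486, -34.961). Then |WN| = |N − W| = 37.472.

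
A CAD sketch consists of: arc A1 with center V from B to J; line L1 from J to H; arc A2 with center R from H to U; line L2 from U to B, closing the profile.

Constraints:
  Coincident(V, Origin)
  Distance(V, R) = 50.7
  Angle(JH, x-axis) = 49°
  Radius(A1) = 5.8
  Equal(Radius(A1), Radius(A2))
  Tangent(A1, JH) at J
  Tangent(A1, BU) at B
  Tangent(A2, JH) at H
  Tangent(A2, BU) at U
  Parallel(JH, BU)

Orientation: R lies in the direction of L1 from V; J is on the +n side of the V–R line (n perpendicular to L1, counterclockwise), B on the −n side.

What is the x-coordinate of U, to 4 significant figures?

37.64

The slot axis is L1's direction at 49.0°, so u = (cos 49.0°, sin 49.0°) = (0.6561, 0.7547) and n = (−sin 49.0°, cos 49.0°) = (-0.7547, 0.6561). V is at the origin and R lies 50.7 along u from V, so R = 50.7·u = (33.26, 38.26). Tangency of A1 to both parallel lines with radius 5.8 puts J and B at V ± 5.8·n: J = (-4.377, 3.805), B = (4.377, -3.805). Equal radii place H and U the same way about R: H = R + 5.8·n = (28.88, 42.07), U = R − 5.8·n = (37.64, 34.46). So U.x = 37.64.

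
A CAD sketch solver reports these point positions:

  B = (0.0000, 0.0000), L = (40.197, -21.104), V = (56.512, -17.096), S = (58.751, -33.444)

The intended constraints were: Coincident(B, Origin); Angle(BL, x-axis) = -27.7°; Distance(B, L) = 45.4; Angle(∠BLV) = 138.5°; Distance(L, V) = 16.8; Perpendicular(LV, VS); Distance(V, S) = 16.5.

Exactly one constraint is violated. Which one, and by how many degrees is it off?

Perpendicular(LV, VS) — off by 6.00°.

B = (0.00, 0.00) ✓; BL at -27.70° ✓; |BL| = 45.40 ✓; ∠BLV = 138.5° ✓; |LV| = 16.80 ✓; ∠(LV, VS) = 96.00° ✗; |VS| = 16.50 ✓.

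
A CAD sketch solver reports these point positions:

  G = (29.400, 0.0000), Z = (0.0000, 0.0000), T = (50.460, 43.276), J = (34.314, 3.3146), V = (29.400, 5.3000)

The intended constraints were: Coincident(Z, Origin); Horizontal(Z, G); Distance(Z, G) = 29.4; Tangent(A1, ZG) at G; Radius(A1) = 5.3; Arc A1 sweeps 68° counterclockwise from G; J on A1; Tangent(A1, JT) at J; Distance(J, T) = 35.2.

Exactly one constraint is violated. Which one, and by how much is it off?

Distance(J, T) = 35.2 — off by 7.90.

Z = (0.00, 0.00) ✓; Z.y = 0.00, G.y = 0.00 ✓; |ZG| = 29.40 ✓; ∠(VG, GZ) = 90.00° ✓; |VG| = 5.300 ✓; bearing(V→J) − bearing(V→G) = 68.00° ✓; |VJ| = 5.300 ✓; ∠(VJ, JT) = 90.00° ✓; |JT| = 43.10 ✗.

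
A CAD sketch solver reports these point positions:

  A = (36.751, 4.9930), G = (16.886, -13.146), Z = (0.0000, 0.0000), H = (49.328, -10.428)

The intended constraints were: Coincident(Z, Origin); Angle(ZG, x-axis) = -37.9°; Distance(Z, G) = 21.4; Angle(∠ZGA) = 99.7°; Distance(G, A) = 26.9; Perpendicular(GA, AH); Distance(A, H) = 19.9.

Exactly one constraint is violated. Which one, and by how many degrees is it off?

Perpendicular(GA, AH) — off by 3.20°.

Z = (0.00, 0.00) ✓; ZG at -37.90° ✓; |ZG| = 21.40 ✓; ∠ZGA = 99.70° ✓; |GA| = 26.90 ✓; ∠(GA, AH) = 93.20° ✗; |AH| = 19.90 ✓.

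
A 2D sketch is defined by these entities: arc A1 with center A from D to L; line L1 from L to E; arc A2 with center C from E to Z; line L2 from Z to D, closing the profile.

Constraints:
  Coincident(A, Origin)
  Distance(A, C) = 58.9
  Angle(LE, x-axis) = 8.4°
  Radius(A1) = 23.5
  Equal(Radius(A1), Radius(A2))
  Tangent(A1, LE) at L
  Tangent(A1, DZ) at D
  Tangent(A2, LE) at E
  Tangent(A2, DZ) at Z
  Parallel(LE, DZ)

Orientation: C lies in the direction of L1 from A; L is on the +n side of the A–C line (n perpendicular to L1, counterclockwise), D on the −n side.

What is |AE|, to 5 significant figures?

63.415

The slot axis is L1's direction at 8.4°, so u = (cos 8.4°, sin 8.4°) = (0.98927, 0.14608) and n = (−sin 8.4°, cos 8.4°) = (-0.14608, 0.98927). A is at the origin and C lies 58.9 along u from A, so C = 58.9·u = (58.268, 8.6043). Tangency of A1 to both parallel lines with radius 23.5 puts L and D at A ± 23.5·n: L = (-3.4330, 23.248), D = (3.4330, -23.248). Equal radii place E and Z the same way about C: E = C + 23.5·n = (54.835, 31.852), Z = C − 23.5·n = (61.701, -14.644). Then |AE| = |E − A| = 63.415.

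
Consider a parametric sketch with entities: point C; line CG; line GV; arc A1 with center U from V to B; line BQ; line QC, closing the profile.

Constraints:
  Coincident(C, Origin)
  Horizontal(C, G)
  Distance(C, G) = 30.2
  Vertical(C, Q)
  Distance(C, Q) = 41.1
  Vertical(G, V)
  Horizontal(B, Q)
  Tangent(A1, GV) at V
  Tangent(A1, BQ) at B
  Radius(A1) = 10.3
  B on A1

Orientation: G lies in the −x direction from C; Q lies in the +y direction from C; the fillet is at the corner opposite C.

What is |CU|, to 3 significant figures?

36.7

CQ is vertical with |CQ| = 41.1 and Q on the +y side, so Q = (0.00, 41.1). The virtual corner opposite C is at (-30.2, 41.1). The tangent condition forces UV to be normal to GV and tangency of A1 to BQ means the radius UB is perpendicular to BQ, with radius 10.3, so the center U sits 10.3 in from both sides at U = (-19.9, 30.8). Then |CU| = |U − C| = 36.7.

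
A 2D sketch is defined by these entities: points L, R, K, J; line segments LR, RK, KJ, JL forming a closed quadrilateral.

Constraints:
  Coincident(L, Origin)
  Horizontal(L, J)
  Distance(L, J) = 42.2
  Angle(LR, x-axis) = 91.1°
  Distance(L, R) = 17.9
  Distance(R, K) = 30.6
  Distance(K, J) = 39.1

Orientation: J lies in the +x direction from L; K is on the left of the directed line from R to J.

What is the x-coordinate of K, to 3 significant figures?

25.0

L is at the origin; L and J share the same y with |LJ| = 42.2 and J in +x, so J = (42.2, 0). LR runs at 91.1° with |LR| = 17.9, so R = (-0.344, 17.9). K is determined by |RK| = 30.6 and |KJ| = 39.1 together: it lies at the intersection of circle(R, 30.6) and circle(J, 39.1). With |RJ| = 46.2, the foot of the radical line on RJ is 16.7 from R and the perpendicular offset is √(30.6² − 16.7²) = 25.7. Taking the left-of-RJ solution: K = (25.0, 35.1).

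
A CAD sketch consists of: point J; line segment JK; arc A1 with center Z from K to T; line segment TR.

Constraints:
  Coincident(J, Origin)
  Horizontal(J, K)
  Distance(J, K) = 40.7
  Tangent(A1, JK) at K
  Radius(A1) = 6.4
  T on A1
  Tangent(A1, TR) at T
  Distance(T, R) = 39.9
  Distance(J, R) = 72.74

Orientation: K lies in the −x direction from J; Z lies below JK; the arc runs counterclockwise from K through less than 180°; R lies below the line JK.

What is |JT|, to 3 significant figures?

47.0

Checks: ∠(ZK, KJ) = 90.00° ✓; |ZK| = 6.400 ✓; |ZT| = 6.400 ✓; ∠(ZT, TR) = 90.00° ✓; |TR| = 39.90 ✓; |JR| = 72.74 ✓.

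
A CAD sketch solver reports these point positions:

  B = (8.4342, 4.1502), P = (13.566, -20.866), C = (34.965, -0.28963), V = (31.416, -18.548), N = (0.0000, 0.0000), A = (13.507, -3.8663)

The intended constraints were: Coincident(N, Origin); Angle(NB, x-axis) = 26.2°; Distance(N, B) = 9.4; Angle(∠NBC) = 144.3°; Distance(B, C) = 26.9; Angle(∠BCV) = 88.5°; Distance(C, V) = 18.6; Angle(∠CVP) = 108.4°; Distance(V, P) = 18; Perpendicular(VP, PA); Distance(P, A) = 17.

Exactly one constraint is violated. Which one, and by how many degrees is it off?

Perpendicular(VP, PA) — off by 7.20°.

N = (0.00, 0.00) ✓; NB at 26.20° ✓; |NB| = 9.400 ✓; ∠NBC = 144.3° ✓; |BC| = 26.90 ✓; ∠BCV = 88.50° ✓; |CV| = 18.60 ✓; ∠CVP = 108.4° ✓; |VP| = 18.00 ✓; ∠(VP, PA) = 97.20° ✗; |PA| = 17.00 ✓.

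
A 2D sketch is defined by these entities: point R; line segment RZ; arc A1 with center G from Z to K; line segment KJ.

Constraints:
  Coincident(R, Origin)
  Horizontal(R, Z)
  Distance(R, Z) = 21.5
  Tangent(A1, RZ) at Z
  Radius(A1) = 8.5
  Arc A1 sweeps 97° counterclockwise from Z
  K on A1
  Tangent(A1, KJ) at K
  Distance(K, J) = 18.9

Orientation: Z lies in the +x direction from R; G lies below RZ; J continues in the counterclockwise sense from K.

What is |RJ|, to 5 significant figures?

32.198

On A1, Z sits at bearing 90° from G; a 97° counterclockwise sweep puts K at bearing 187°, so K = G + 8.5·(cos 187°, sin 187°) = (13.063, -9.5359). Since A1 is tangent to KJ there, GK ⟂ KJ, so KJ runs along (−sin 187°, cos 187°); with |KJ| = 18.9, J = (15.367, -28.295). Then |RJ| = |J − R| = 32.198.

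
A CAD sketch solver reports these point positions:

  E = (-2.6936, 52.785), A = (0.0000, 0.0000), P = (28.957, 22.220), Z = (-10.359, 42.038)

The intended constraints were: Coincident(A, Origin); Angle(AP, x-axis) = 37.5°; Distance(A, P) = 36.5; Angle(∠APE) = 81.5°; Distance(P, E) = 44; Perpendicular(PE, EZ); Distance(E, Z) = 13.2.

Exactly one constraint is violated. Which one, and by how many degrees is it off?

Perpendicular(PE, EZ) — off by 8.50°.

A = (0.00, 0.00) ✓; AP at 37.50° ✓; |AP| = 36.50 ✓; ∠APE = 81.50° ✓; |PE| = 44.00 ✓; ∠(PE, EZ) = 98.50° ✗; |EZ| = 13.20 ✓.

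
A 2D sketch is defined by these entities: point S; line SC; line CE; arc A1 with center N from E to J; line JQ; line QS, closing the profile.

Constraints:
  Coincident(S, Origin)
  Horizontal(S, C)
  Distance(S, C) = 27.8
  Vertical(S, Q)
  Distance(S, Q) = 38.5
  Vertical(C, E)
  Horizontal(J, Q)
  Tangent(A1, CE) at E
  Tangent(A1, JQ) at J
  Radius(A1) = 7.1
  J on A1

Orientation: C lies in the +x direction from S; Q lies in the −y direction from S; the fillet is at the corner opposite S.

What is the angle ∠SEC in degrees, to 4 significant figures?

41.52°

S is at the origin; S and C share the same y with |SC| = 27.8 and C on the +x side, so C = (27.80, 0.000). S and Q share the same x with |SQ| = 38.5 and Q on the −y side, so Q = (0.000, -38.50). The virtual corner opposite S is at (27.80, -38.50). A1 meets CE tangentially, so NE is at right angles to CE and the tangent condition forces NJ to be normal to JQ, with radius 7.1, so the center N sits 7.1 in from both sides at N = (20.70, -31.40). That places the tangent points at E = (27.80, -31.40) on CE and J = (20.70, -38.50) on JQ. Then cos ∠SEC = ES·EC / (|ES||EC|), giving 41.52°.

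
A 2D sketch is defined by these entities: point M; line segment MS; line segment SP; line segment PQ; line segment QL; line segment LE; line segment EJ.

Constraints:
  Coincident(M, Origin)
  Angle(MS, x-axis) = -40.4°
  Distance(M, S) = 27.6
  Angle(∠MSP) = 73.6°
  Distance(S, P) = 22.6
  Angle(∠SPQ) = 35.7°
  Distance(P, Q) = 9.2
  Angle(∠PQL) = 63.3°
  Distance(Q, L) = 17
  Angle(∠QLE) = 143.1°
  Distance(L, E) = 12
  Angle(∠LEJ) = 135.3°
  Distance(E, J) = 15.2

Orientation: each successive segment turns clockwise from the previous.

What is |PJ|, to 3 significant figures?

28.4

∠QLE = 143.1° gives LE at -84.7° from the x-axis; with |LE| = 12.0, E = (17.9, -46.2). ∠LEJ = 135.3° gives EJ at -129° from the x-axis; with |EJ| = 15.2, J = (8.30, -58.0). Then |PJ| = |J − P| = 28.4.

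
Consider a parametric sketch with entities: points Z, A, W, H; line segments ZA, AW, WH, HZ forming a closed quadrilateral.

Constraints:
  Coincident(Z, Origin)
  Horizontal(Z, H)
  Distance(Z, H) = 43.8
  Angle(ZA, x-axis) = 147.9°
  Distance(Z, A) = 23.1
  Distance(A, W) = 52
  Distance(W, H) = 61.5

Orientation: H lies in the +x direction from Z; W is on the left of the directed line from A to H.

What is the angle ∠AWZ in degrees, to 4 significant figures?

24.89°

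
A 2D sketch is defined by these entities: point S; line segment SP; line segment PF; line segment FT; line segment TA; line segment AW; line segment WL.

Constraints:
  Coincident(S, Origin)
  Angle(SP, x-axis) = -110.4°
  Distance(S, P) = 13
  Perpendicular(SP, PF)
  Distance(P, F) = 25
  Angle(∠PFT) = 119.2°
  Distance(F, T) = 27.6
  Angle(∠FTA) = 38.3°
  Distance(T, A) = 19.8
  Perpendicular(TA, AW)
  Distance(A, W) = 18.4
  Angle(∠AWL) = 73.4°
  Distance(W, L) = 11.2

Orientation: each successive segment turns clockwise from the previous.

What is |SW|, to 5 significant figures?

30.371

S is at the origin; SP runs at -110.4° with length 13.0, so P = (-4.5314, -12.185). SP ⟂ PF, so PF runs at 159.60°; with |PF| = 25.0, F = (-27.963, -3.4704). ∠PFT = 119.2° gives FT at 98.800° from the x-axis; with |FT| = 27.6, T = (-32.186, 23.805). ∠FTA = 38.3° gives TA at -42.900° from the x-axis; with |TA| = 19.8, A = (-17.682, 10.326). The perpendicularity gives AW at right angles to TA, so AW runs at -132.90°; with |AW| = 18.4, W = (-30.207, -3.1523). Then |SW| = |W − S| = 30.371.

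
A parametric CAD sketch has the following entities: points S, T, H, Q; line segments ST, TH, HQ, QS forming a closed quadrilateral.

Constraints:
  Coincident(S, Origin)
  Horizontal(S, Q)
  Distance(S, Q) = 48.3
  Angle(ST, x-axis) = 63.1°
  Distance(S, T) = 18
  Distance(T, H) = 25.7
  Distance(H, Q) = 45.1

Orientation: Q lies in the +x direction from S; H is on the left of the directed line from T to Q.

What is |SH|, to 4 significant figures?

43.60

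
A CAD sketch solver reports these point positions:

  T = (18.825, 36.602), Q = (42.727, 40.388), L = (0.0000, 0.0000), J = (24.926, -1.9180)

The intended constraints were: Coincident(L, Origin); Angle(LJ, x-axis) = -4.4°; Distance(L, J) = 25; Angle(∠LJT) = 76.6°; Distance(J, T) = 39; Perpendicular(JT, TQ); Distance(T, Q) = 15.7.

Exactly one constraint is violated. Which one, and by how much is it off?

Distance(T, Q) = 15.7 — off by 8.50.

L = (0.00, 0.00) ✓; LJ at -4.400° ✓; |LJ| = 25.00 ✓; ∠LJT = 76.60° ✓; |JT| = 39.00 ✓; ∠(JT, TQ) = 90.00° ✓; |TQ| = 24.20 ✗.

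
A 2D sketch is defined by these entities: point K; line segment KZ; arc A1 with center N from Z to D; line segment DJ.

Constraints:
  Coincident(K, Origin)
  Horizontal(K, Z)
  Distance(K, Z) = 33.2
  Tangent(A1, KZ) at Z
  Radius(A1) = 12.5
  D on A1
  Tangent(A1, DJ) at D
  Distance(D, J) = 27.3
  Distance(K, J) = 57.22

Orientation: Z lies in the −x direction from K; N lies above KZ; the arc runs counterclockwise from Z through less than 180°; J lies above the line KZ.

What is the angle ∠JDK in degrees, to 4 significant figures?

166.1°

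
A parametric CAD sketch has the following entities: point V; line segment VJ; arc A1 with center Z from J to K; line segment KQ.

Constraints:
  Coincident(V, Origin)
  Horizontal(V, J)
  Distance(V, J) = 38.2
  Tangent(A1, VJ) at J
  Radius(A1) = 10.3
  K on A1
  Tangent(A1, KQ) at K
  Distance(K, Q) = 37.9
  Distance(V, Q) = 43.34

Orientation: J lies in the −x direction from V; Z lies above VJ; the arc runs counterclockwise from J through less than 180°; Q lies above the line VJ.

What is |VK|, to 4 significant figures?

29.40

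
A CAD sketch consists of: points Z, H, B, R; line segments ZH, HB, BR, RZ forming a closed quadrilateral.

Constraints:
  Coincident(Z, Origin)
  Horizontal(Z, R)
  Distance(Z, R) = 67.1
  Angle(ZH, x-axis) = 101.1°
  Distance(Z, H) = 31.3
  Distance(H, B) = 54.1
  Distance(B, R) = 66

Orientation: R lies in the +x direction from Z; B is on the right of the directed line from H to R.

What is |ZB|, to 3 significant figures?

22.8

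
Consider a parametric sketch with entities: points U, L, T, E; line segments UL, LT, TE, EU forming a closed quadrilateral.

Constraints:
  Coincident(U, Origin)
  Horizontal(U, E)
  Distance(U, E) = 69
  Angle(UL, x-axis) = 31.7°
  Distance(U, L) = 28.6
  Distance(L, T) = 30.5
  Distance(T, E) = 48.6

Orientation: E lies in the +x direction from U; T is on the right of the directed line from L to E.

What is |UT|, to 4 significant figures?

27.63

Checks: |LT| = 30.50 ✓; |TE| = 48.60 ✓.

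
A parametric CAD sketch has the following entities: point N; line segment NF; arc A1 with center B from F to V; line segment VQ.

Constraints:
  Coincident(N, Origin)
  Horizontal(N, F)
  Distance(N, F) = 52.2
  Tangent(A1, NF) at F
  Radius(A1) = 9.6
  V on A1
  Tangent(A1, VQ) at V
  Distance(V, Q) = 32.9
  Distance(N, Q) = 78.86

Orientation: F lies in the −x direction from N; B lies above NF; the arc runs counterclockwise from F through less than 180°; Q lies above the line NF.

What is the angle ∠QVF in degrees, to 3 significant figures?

113°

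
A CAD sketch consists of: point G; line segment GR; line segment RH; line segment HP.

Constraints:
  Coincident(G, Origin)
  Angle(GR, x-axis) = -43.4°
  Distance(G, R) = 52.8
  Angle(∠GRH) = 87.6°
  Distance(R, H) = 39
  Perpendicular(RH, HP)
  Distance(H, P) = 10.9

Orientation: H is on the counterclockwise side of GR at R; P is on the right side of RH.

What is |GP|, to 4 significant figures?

73.52

∠GRH = 87.6°, so RH runs at -43.4° + (180° − 87.6°) = 49.00° from the x-axis; with |RH| = 39.0, H = R + 39.0·(cos 49.00°, sin 49.00°) = (63.95, -6.845). RH ⟂ HP; with |HP| = 10.9 on the right of RH, P = H + 10.9·(0.7547, -0.6561) = (72.18, -14.00). Then |GP| = |P − G| = 73.52.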